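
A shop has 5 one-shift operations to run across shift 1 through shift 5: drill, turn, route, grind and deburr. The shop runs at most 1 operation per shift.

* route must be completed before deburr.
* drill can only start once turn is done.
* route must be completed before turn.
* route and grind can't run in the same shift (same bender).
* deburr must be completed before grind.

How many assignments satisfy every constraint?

6

Splitting on drill: it can be shift 3 (1), shift 4 (2), shift 5 (3). Listing each branch's schedules as (turn, route, grind, deburr) by shift number:
drill=shift 3: (2,1,5,4) — 1.
drill=shift 4: (2,1,5,3) (3,1,5,2) — 2.
drill=shift 5: (2,1,4,3) (3,1,4,2) (4,1,3,2) — 3.
Summing: 1 + 2 + 3 = 6.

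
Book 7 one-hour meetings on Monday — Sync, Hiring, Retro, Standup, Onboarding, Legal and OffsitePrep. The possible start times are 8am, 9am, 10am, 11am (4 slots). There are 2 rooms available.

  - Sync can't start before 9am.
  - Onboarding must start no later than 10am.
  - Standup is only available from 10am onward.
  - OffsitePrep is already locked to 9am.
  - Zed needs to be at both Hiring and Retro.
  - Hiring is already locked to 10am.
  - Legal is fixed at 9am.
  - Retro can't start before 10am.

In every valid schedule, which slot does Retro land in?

11am

Retro's window is 10am–11am.
Hiring is fixed at 10am, and Retro can't share a slot with Hiring.
So Retro must be 11am.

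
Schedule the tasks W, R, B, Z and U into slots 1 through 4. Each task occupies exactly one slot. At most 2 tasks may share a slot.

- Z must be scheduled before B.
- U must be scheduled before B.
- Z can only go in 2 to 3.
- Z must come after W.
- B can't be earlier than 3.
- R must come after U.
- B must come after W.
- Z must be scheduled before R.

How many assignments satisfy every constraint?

Splitting on W: it can be 1 (12), 2 (3). Listing each branch's schedules as (R, B, Z, U):
W=1: (3,3,2,1) (3,3,2,2) (3,4,2,1) (3,4,2,2) (4,3,2,1) (4,3,2,2) (4,4,2,1) (4,4,2,2) (4,4,2,3) (4,4,3,1) (4,4,3,2) (4,4,3,3) — 12.
W=2: (4,4,3,1) (4,4,3,2) (4,4,3,3) — 3.
Summing: 12 + 3 = 15.

15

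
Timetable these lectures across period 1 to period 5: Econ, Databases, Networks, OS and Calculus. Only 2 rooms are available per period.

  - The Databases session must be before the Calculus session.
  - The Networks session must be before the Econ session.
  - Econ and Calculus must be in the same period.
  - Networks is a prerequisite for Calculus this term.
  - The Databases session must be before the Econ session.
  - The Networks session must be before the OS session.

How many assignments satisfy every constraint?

Splitting on Econ: it can be period 2 (3), period 3 (10), period 4 (18), period 5 (24). Listing each branch's schedules as (Databases, Networks, OS, Calculus) by period number:
Econ=period 2: (1,1,3,2) (1,1,4,2) (1,1,5,2) — 3.
Econ=period 3: (1,1,2,3) (1,1,4,3) (1,1,5,3) (1,2,4,3) (1,2,5,3) (2,1,2,3) (2,1,4,3) (2,1,5,3) (2,2,4,3) (2,2,5,3) — 10.
Econ=period 4: (1,1,2,4) (1,1,3,4) (1,1,5,4) (1,2,3,4) (1,2,5,4) (1,3,5,4) (2,1,2,4) (2,1,3,4) (2,1,5,4) (2,2,3,4) (2,2,5,4) (2,3,5,4) (3,1,2,4) (3,1,3,4) (3,1,5,4) (3,2,3,4) (3,2,5,4) (3,3,5,4) — 18.
Econ=period 5: (1,1,2,5) (1,1,3,5) (1,1,4,5) (1,2,3,5) (1,2,4,5) (1,3,4,5) (2,1,2,5) (2,1,3,5) (2,1,4,5) (2,2,3,5) (2,2,4,5) (2,3,4,5) (3,1,2,5) (3,1,3,5) (3,1,4,5) (3,2,3,5) (3,2,4,5) (3,3,4,5) (4,1,2,5) (4,1,3,5) (4,1,4,5) (4,2,3,5) (4,2,4,5) (4,3,4,5) — 24.
Summing: 3 + 10 + 18 + 24 = 55.

55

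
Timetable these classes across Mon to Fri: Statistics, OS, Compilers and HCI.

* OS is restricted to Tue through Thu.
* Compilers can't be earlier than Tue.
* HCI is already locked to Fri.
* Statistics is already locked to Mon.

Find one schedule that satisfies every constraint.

OS -> Tue; HCI -> Fri; Statistics -> Mon; Compilers -> Tue

Checking: OS=Tue in [Tue,Thu]; Statistics=Mon in [Mon,Mon]; HCI=Fri in [Fri,Fri]; Compilers=Tue in [Tue,Fri].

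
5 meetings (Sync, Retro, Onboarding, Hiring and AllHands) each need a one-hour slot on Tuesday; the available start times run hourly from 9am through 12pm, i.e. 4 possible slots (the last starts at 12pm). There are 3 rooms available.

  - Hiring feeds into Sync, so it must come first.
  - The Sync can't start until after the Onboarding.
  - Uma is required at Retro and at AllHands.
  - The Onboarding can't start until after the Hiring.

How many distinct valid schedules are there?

48

Splitting on Sync: it can be 11am (12), 12pm (36). Listing each branch's schedules as (Retro, Onboarding, Hiring, AllHands):
Sync=11am: (9am,10am,9am,10am) (9am,10am,9am,11am) (9am,10am,9am,12pm) (10am,10am,9am,9am) (10am,10am,9am,11am) (10am,10am,9am,12pm) (11am,10am,9am,9am) (11am,10am,9am,10am) (11am,10am,9am,12pm) (12pm,10am,9am,9am) (12pm,10am,9am,10am) (12pm,10am,9am,11am) — 12.
Sync=12pm: (9am,10am,9am,10am) (9am,10am,9am,11am) (9am,10am,9am,12pm) (9am,11am,9am,10am) (9am,11am,9am,11am) (9am,11am,9am,12pm) (9am,11am,10am,10am) (9am,11am,10am,11am) (9am,11am,10am,12pm) (10am,10am,9am,9am) (10am,10am,9am,11am) (10am,10am,9am,12pm) (10am,11am,9am,9am) (10am,11am,9am,11am) (10am,11am,9am,12pm) (10am,11am,10am,9am) (10am,11am,10am,11am) (10am,11am,10am,12pm) (11am,10am,9am,9am) (11am,10am,9am,10am) (11am,10am,9am,12pm) (11am,11am,9am,9am) (11am,11am,9am,10am) (11am,11am,9am,12pm) (11am,11am,10am,9am) (11am,11am,10am,10am) (11am,11am,10am,12pm) (12pm,10am,9am,9am) (12pm,10am,9am,10am) (12pm,10am,9am,11am) (12pm,11am,9am,9am) (12pm,11am,9am,10am) (12pm,11am,9am,11am) (12pm,11am,10am,9am) (12pm,11am,10am,10am) (12pm,11am,10am,11am) — 36.
Summing: 12 + 36 = 48.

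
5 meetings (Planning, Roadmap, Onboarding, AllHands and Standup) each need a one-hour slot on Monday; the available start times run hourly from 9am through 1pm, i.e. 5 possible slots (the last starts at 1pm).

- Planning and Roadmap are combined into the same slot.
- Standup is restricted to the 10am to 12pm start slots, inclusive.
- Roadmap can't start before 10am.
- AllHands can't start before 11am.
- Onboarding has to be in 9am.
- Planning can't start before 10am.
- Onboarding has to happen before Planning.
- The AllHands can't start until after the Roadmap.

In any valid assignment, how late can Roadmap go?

Roadmap is available from 10am; downstream work caps Roadmap at 12pm.
Roadmap at 12pm is achievable: Roadmap -> 12pm, Planning -> 12pm, AllHands -> 1pm, Onboarding -> 9am, Standup -> 10am.

12pm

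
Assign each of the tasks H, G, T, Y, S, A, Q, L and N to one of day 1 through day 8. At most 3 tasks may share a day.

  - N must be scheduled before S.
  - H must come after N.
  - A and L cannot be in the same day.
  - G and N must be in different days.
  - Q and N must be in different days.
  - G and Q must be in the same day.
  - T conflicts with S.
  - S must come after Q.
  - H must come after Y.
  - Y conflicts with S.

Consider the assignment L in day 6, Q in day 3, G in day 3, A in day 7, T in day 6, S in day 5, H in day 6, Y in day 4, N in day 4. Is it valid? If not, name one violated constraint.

H must come after Y — holds.
G and N must be in different days — holds.
G and Q must be in the same day — holds.
A and L cannot be in the same day — holds.
H must come after N — holds.
S must come after Q — holds.
N must be scheduled before S — holds.
Q and N must be in different days — holds.
Y conflicts with S — holds.
At most 3 tasks may share a day — holds.
T conflicts with S — holds.

Yes, all constraints hold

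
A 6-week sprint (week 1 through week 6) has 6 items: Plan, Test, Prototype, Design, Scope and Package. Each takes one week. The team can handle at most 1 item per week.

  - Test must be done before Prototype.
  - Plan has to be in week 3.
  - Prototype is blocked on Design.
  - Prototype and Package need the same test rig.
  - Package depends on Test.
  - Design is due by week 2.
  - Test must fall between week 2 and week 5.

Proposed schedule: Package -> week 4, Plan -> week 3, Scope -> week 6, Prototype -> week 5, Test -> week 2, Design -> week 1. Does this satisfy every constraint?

Yes, all constraints hold

Package depends on Test — holds.
Prototype and Package need the same test rig — holds.
The team can handle at most 1 item per week — holds.
Test must be done before Prototype — holds.
Design is due by week 2 — holds.
Prototype is blocked on Design — holds.
Test must fall between week 2 and week 5 — holds.
Plan has to be in week 3 — holds.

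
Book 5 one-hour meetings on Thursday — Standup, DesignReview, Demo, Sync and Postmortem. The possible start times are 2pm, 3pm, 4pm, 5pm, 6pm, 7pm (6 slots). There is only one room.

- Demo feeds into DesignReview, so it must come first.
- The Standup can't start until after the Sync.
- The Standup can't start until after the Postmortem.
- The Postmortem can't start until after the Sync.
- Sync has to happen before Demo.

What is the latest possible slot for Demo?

6pm

Precedence pushes Demo to at least 3pm; downstream work caps Demo at 6pm.
Demo at 6pm is achievable: Sync -> 2pm; Standup -> 4pm; Demo -> 6pm; DesignReview -> 7pm; Postmortem -> 3pm.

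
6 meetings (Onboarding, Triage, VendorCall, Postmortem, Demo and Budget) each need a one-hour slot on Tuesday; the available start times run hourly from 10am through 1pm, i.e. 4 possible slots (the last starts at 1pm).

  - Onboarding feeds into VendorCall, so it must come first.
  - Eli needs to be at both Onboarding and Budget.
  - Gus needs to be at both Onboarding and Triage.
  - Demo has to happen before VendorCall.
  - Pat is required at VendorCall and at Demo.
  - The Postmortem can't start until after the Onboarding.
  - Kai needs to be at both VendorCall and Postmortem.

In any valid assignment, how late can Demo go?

12pm

Downstream work caps Demo at 12pm.
Demo at 12pm is achievable: Demo=12pm, Postmortem=11am, Triage=11am, VendorCall=1pm, Onboarding=10am, Budget=11am.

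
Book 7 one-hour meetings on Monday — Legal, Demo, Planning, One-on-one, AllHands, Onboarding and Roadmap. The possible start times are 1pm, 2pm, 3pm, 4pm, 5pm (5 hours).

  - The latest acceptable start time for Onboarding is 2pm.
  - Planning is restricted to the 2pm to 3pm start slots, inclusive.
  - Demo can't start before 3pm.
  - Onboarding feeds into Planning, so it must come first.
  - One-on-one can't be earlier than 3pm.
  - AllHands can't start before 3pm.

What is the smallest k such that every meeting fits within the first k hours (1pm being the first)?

3

The precedence chain requires at least 2 distinct hours.
Demo can't be placed before 3pm — that is hour 3 counting from 1pm — so the schedule must run through at least 3 hours.
3 works (last occupied hour: 3pm): for example Onboarding in 1pm; Demo in 3pm; AllHands in 3pm; Planning in 2pm; One-on-one in 3pm; Legal in 1pm; Roadmap in 1pm.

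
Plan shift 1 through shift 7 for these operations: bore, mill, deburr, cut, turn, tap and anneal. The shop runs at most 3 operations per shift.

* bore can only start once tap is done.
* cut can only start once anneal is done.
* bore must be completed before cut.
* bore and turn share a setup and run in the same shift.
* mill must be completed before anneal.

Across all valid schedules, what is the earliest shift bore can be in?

shift 2

Precedence pushes bore to at least shift 2; downstream work caps bore at shift 6.
bore at shift 2 is achievable: bore -> shift 2, tap -> shift 1, mill -> shift 1, deburr -> shift 1, cut -> shift 3, turn -> shift 2, anneal -> shift 2.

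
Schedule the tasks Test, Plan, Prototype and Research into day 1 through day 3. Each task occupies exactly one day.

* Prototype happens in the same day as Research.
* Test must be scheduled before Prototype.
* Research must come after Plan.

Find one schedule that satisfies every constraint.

Research in day 2; Prototype in day 2; Plan in day 1; Test in day 1

Checking: Test(day 1) before Prototype(day 2); Plan(day 1) before Research(day 2); Prototype = Research = day 2.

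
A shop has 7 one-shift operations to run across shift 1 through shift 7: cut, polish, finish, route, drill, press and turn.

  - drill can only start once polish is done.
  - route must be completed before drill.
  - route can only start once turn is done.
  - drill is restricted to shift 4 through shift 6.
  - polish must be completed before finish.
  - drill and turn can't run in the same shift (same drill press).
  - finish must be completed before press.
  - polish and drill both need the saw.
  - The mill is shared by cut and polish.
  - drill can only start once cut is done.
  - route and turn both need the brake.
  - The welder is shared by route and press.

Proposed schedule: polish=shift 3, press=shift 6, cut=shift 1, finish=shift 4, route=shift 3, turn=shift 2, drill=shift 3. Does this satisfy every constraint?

drill can only start once cut is done — holds.
polish and drill both need the saw — violated.
finish must be completed before press — holds.
route must be completed before drill — violated.
route can only start once turn is done — holds.
drill and turn can't run in the same shift (same drill press) — holds.
polish must be completed before finish — holds.
The welder is shared by route and press — holds.
drill can only start once polish is done — violated.
route and turn both need the brake — holds.
The mill is shared by cut and polish — holds.
drill is restricted to shift 4 through shift 6 — violated.

No — it violates: polish and drill both need the saw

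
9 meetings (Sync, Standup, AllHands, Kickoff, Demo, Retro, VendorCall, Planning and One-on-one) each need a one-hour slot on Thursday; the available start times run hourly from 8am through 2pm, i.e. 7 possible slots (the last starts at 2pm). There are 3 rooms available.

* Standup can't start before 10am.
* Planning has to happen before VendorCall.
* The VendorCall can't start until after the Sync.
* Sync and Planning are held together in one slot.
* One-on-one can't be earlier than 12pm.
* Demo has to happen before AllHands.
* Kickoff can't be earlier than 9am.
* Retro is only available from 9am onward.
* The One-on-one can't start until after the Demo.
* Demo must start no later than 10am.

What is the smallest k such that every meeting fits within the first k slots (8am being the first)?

The precedence chain requires at least 2 distinct slots.
With at most 3 per slot and 9 meetings, at least 3 slots are needed.
One-on-one can't be placed before 12pm — that is slot 5 counting from 8am — so the schedule must run through at least 5 slots.
5 works (last occupied slot: 12pm): for example Kickoff in 9am, VendorCall in 9am, Demo in 8am, AllHands in 10am, Standup in 10am, One-on-one in 12pm, Retro in 9am, Planning in 8am, Sync in 8am.

5 slots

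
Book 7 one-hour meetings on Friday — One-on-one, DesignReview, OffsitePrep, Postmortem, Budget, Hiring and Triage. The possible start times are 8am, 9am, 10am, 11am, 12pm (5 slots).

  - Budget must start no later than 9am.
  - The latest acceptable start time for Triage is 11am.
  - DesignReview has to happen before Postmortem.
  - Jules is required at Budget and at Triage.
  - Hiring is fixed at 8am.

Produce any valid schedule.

One-on-one in 8am; DesignReview in 8am; OffsitePrep in 8am; Hiring in 8am; Triage in 9am; Postmortem in 9am; Budget in 8am

Checking: DesignReview(8am) before Postmortem(9am); Budget(8am) != Triage(9am); Hiring=8am in [8am,8am]; Triage=9am in [8am,11am]; Budget=8am in [8am,9am].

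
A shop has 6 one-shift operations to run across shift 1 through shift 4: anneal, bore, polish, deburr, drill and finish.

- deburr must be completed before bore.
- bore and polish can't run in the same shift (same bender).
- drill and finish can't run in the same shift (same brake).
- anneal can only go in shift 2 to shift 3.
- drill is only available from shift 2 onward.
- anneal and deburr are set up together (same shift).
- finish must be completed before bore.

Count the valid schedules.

57

Splitting on anneal: it can be shift 2 (36), shift 3 (21). Listing each branch's schedules as (bore, polish, deburr, drill, finish) by shift number:
anneal=shift 2: (3,1,2,2,1) (3,1,2,3,1) (3,1,2,3,2) (3,1,2,4,1) (3,1,2,4,2) (3,2,2,2,1) (3,2,2,3,1) (3,2,2,3,2) (3,2,2,4,1) (3,2,2,4,2) (3,4,2,2,1) (3,4,2,3,1) (3,4,2,3,2) (3,4,2,4,1) (3,4,2,4,2) (4,1,2,2,1) (4,1,2,2,3) (4,1,2,3,1) (4,1,2,3,2) (4,1,2,4,1) (4,1,2,4,2) (4,1,2,4,3) (4,2,2,2,1) (4,2,2,2,3) (4,2,2,3,1) (4,2,2,3,2) (4,2,2,4,1) (4,2,2,4,2) (4,2,2,4,3) (4,3,2,2,1) (4,3,2,2,3) (4,3,2,3,1) (4,3,2,3,2) (4,3,2,4,1) (4,3,2,4,2) (4,3,2,4,3) — 36.
anneal=shift 3: (4,1,3,2,1) (4,1,3,2,3) (4,1,3,3,1) (4,1,3,3,2) (4,1,3,4,1) (4,1,3,4,2) (4,1,3,4,3) (4,2,3,2,1) (4,2,3,2,3) (4,2,3,3,1) (4,2,3,3,2) (4,2,3,4,1) (4,2,3,4,2) (4,2,3,4,3) (4,3,3,2,1) (4,3,3,2,3) (4,3,3,3,1) (4,3,3,3,2) (4,3,3,4,1) (4,3,3,4,2) (4,3,3,4,3) — 21.
Summing: 36 + 21 = 57.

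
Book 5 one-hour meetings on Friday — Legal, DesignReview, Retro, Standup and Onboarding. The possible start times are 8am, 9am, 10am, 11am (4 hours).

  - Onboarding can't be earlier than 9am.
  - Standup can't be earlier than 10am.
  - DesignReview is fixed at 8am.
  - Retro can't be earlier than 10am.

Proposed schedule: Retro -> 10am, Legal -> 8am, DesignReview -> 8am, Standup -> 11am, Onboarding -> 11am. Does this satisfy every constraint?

Retro can't be earlier than 10am — holds.
DesignReview is fixed at 8am — holds.
Onboarding can't be earlier than 9am — holds.
Standup can't be earlier than 10am — holds.

Yes, all constraints hold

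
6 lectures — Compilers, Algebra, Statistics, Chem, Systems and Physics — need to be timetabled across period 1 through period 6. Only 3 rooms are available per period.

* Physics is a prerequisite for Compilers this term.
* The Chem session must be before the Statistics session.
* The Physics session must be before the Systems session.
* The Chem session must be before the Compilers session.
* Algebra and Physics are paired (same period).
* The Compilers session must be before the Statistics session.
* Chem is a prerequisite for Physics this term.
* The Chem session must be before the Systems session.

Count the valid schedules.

48

Splitting on Compilers: it can be period 3 (12), period 4 (20), period 5 (16). Listing each branch's schedules as (Algebra, Statistics, Chem, Systems, Physics) by period number:
Compilers=period 3: (2,4,1,3,2) (2,4,1,4,2) (2,4,1,5,2) (2,4,1,6,2) (2,5,1,3,2) (2,5,1,4,2) (2,5,1,5,2) (2,5,1,6,2) (2,6,1,3,2) (2,6,1,4,2) (2,6,1,5,2) (2,6,1,6,2) — 12.
Compilers=period 4: (2,5,1,3,2) (2,5,1,4,2) (2,5,1,5,2) (2,5,1,6,2) (2,6,1,3,2) (2,6,1,4,2) (2,6,1,5,2) (2,6,1,6,2) (3,5,1,4,3) (3,5,1,5,3) (3,5,1,6,3) (3,5,2,4,3) (3,5,2,5,3) (3,5,2,6,3) (3,6,1,4,3) (3,6,1,5,3) (3,6,1,6,3) (3,6,2,4,3) (3,6,2,5,3) (3,6,2,6,3) — 20.
Compilers=period 5: (2,6,1,3,2) (2,6,1,4,2) (2,6,1,5,2) (2,6,1,6,2) (3,6,1,4,3) (3,6,1,5,3) (3,6,1,6,3) (3,6,2,4,3) (3,6,2,5,3) (3,6,2,6,3) (4,6,1,5,4) (4,6,1,6,4) (4,6,2,5,4) (4,6,2,6,4) (4,6,3,5,4) (4,6,3,6,4) — 16.
Summing: 12 + 20 + 16 = 48.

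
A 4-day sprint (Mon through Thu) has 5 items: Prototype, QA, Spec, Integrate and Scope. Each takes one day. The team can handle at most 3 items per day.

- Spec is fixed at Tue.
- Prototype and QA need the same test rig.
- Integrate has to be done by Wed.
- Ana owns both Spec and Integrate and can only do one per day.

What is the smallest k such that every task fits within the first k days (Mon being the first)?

2 days

With at most 3 per day and 5 tasks, at least 2 days are needed.
Spec can't be placed before Tue — that is day 2 counting from Mon — so the schedule must run through at least 2 days.
2 works (last occupied day: Tue): for example Integrate in Mon; QA in Tue; Spec in Tue; Scope in Mon; Prototype in Mon.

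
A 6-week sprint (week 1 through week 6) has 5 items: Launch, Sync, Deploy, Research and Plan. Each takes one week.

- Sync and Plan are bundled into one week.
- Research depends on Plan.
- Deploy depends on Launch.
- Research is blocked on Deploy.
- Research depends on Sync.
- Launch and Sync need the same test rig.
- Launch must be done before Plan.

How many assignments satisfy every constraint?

50

Splitting on Launch: it can be week 1 (30), week 2 (14), week 3 (5), week 4 (1). Listing each branch's schedules as (Sync, Deploy, Research, Plan) by week number:
Launch=week 1: (2,2,3,2) (2,2,4,2) (2,2,5,2) (2,2,6,2) (2,3,4,2) (2,3,5,2) (2,3,6,2) (2,4,5,2) (2,4,6,2) (2,5,6,2) (3,2,4,3) (3,2,5,3) (3,2,6,3) (3,3,4,3) (3,3,5,3) (3,3,6,3) (3,4,5,3) (3,4,6,3) (3,5,6,3) (4,2,5,4) (4,2,6,4) (4,3,5,4) (4,3,6,4) (4,4,5,4) (4,4,6,4) (4,5,6,4) (5,2,6,5) (5,3,6,5) (5,4,6,5) (5,5,6,5) — 30.
Launch=week 2: (3,3,4,3) (3,3,5,3) (3,3,6,3) (3,4,5,3) (3,4,6,3) (3,5,6,3) (4,3,5,4) (4,3,6,4) (4,4,5,4) (4,4,6,4) (4,5,6,4) (5,3,6,5) (5,4,6,5) (5,5,6,5) — 14.
Launch=week 3: (4,4,5,4) (4,4,6,4) (4,5,6,4) (5,4,6,5) (5,5,6,5) — 5.
Launch=week 4: (5,5,6,5) — 1.
Summing: 30 + 14 + 5 + 1 = 50.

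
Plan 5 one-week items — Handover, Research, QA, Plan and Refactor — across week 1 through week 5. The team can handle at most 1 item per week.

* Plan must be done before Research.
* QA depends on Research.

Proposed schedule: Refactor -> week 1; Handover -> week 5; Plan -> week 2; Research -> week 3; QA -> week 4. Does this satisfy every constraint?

Yes, all constraints hold

QA depends on Research — holds.
Plan must be done before Research — holds.
The team can handle at most 1 item per week — holds.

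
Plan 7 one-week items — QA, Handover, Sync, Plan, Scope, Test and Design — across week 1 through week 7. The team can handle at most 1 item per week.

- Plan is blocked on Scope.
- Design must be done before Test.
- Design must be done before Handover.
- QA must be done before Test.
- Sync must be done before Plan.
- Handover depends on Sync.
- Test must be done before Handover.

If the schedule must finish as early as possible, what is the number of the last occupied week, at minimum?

The precedence chain requires at least 3 distinct weeks.
With at most 1 per week and 7 work items, at least 7 weeks are needed.
7 works (last occupied week: week 7): for example Scope=week 6; Test=week 3; Handover=week 5; Plan=week 7; Sync=week 4; QA=week 2; Design=week 1.

7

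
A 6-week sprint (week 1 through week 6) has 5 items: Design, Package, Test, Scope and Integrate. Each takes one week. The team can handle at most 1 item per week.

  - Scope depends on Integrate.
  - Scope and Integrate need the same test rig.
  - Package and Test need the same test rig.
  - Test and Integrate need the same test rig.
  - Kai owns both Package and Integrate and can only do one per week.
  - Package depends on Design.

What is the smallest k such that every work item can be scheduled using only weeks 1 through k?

The precedence chain requires at least 2 distinct weeks.
With at most 1 per week and 5 work items, at least 5 weeks are needed.
5 works (last occupied week: week 5): for example Test in week 5, Integrate in week 3, Scope in week 4, Package in week 2, Design in week 1.

5 weeks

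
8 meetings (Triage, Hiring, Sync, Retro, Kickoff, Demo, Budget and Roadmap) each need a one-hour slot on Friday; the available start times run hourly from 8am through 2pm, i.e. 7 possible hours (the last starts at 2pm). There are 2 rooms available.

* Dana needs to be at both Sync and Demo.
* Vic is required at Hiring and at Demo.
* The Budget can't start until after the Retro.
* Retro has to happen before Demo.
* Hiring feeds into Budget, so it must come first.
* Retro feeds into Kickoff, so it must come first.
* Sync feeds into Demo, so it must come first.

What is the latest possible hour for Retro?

Downstream work caps Retro at 1pm.
Retro at 12pm is achievable: Hiring in 8am; Budget in 1pm; Sync in 8am; Retro in 12pm; Kickoff in 2pm; Triage in 9am; Demo in 1pm; Roadmap in 9am.
Nothing later works — the conflict and capacity constraints rule out every hour after 12pm.

12pm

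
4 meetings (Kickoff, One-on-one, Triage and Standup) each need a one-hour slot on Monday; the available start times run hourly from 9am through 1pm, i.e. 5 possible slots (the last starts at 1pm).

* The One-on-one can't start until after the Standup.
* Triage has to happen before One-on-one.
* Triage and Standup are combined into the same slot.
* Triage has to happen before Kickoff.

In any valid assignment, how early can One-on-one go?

10am

Precedence pushes One-on-one to at least 10am.
One-on-one at 10am is achievable: Triage in 9am, One-on-one in 10am, Kickoff in 10am, Standup in 9am.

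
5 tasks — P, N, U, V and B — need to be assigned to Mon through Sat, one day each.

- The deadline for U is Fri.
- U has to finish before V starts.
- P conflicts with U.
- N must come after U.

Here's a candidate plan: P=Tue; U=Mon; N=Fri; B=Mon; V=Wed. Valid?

Yes, all constraints hold

P conflicts with U — holds.
U has to finish before V starts — holds.
The deadline for U is Fri — holds.
N must come after U — holds.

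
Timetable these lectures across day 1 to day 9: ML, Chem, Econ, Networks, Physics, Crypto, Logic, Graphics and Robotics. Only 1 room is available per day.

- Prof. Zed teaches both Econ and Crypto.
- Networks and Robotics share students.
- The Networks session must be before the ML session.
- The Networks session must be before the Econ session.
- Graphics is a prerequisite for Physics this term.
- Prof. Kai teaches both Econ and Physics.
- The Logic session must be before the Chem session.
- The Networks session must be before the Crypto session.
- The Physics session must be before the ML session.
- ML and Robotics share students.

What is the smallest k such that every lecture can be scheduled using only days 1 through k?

9 days

The precedence chain requires at least 3 distinct days.
With at most 1 per day and 9 lectures, at least 9 days are needed.
9 works (last occupied day: day 9): for example Logic in day 5, Physics in day 3, Robotics in day 9, Crypto in day 8, Graphics in day 2, ML in day 4, Chem in day 6, Networks in day 1, Econ in day 7.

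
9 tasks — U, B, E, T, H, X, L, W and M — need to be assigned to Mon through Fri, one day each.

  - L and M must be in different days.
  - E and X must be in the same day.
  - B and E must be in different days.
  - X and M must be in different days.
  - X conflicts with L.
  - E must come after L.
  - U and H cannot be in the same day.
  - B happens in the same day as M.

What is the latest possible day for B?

Fri

B at Fri is achievable: M in Fri, E in Tue, T in Mon, H in Tue, L in Mon, U in Mon, B in Fri, W in Mon, X in Tue.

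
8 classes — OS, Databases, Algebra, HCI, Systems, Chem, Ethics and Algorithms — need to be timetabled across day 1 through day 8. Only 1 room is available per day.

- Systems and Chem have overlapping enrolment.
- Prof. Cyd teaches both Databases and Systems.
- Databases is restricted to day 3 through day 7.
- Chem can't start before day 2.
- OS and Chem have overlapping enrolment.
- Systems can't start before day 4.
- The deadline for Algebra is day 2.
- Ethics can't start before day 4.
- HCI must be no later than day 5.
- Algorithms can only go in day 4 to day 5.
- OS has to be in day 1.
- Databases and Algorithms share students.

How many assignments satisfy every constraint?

Splitting on Databases: it can be day 3 (12), day 4 (6), day 5 (6), day 6 (16), day 7 (16). Listing each branch's schedules as (OS, Algebra, HCI, Systems, Chem, Ethics, Algorithms) by day number:
Databases=day 3: (1,2,4,6,7,8,5) (1,2,4,6,8,7,5) (1,2,4,7,6,8,5) (1,2,4,7,8,6,5) (1,2,4,8,6,7,5) (1,2,4,8,7,6,5) (1,2,5,6,7,8,4) (1,2,5,6,8,7,4) (1,2,5,7,6,8,4) (1,2,5,7,8,6,4) (1,2,5,8,6,7,4) (1,2,5,8,7,6,4) — 12.
Databases=day 4: (1,2,3,6,7,8,5) (1,2,3,6,8,7,5) (1,2,3,7,6,8,5) (1,2,3,7,8,6,5) (1,2,3,8,6,7,5) (1,2,3,8,7,6,5) — 6.
Databases=day 5: (1,2,3,6,7,8,4) (1,2,3,6,8,7,4) (1,2,3,7,6,8,4) (1,2,3,7,8,6,4) (1,2,3,8,6,7,4) (1,2,3,8,7,6,4) — 6.
Databases=day 6: (1,2,3,4,7,8,5) (1,2,3,4,8,7,5) (1,2,3,5,7,8,4) (1,2,3,5,8,7,4) (1,2,3,7,4,8,5) (1,2,3,7,5,8,4) (1,2,3,7,8,4,5) (1,2,3,7,8,5,4) (1,2,3,8,4,7,5) (1,2,3,8,5,7,4) (1,2,3,8,7,4,5) (1,2,3,8,7,5,4) (1,2,4,7,3,8,5) (1,2,4,8,3,7,5) (1,2,5,7,3,8,4) (1,2,5,8,3,7,4) — 16.
Databases=day 7: (1,2,3,4,6,8,5) (1,2,3,4,8,6,5) (1,2,3,5,6,8,4) (1,2,3,5,8,6,4) (1,2,3,6,4,8,5) (1,2,3,6,5,8,4) (1,2,3,6,8,4,5) (1,2,3,6,8,5,4) (1,2,3,8,4,6,5) (1,2,3,8,5,6,4) (1,2,3,8,6,4,5) (1,2,3,8,6,5,4) (1,2,4,6,3,8,5) (1,2,4,8,3,6,5) (1,2,5,6,3,8,4) (1,2,5,8,3,6,4) — 16.
Summing: 12 + 6 + 6 + 16 + 16 = 56.

56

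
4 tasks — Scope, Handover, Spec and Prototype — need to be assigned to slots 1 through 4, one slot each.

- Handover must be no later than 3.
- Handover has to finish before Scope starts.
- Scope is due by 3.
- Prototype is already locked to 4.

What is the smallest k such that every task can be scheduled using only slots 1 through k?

4 slots

The precedence chain requires at least 2 distinct slots.
Prototype can't be placed before 4, so the schedule must run through at least slot 4.
4 works (last occupied slot: 4): for example Prototype -> 4; Spec -> 1; Handover -> 1; Scope -> 2.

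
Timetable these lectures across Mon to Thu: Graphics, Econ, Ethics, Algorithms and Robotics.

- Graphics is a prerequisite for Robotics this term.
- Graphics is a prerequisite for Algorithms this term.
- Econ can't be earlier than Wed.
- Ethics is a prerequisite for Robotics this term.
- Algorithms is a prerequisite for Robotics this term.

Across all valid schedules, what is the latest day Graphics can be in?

Downstream work caps Graphics at Tue.
Graphics at Tue is achievable: Algorithms -> Wed, Econ -> Wed, Robotics -> Thu, Ethics -> Mon, Graphics -> Tue.

Tue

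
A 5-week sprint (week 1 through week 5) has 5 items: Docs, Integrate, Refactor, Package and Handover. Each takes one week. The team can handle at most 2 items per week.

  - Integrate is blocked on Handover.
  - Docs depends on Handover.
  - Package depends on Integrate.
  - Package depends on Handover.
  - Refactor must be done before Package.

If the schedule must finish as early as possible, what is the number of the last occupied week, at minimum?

3

The precedence chain requires at least 3 distinct weeks.
With at most 2 per week and 5 tasks, at least 3 weeks are needed.
3 works (last occupied week: week 3): for example Package in week 3, Docs in week 2, Handover in week 1, Refactor in week 1, Integrate in week 2.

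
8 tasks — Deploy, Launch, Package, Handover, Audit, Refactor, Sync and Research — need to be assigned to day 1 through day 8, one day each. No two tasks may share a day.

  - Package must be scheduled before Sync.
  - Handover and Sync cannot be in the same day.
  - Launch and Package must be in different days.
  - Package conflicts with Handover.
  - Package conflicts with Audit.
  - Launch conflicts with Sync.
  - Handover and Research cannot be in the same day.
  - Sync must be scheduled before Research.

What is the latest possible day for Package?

Downstream work caps Package at day 6.
Package at day 6 is achievable: Sync -> day 7; Deploy -> day 1; Handover -> day 3; Research -> day 8; Launch -> day 2; Audit -> day 4; Refactor -> day 5; Package -> day 6.

day 6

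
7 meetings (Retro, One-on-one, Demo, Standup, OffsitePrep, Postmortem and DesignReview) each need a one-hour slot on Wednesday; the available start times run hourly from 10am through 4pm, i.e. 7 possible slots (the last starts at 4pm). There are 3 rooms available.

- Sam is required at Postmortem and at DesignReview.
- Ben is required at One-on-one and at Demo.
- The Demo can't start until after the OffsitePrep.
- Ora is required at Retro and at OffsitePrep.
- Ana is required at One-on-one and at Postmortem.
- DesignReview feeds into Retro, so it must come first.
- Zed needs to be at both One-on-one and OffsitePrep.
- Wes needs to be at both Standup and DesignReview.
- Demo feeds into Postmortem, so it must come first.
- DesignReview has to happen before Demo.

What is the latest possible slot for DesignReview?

Downstream work caps DesignReview at 2pm.
DesignReview at 2pm is achievable: DesignReview -> 2pm; One-on-one -> 11am; Standup -> 10am; Retro -> 3pm; Demo -> 3pm; Postmortem -> 4pm; OffsitePrep -> 10am.

2pm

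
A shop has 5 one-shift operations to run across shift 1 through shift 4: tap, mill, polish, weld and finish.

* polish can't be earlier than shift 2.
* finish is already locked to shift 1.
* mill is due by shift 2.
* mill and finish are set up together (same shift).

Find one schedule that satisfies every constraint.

weld=shift 1, mill=shift 1, finish=shift 1, tap=shift 1, polish=shift 2

Checking: mill = finish = shift 1; finish=shift 1 in [shift 1,shift 1]; polish=shift 2 in [shift 2,shift 4]; mill=shift 1 in [shift 1,shift 2].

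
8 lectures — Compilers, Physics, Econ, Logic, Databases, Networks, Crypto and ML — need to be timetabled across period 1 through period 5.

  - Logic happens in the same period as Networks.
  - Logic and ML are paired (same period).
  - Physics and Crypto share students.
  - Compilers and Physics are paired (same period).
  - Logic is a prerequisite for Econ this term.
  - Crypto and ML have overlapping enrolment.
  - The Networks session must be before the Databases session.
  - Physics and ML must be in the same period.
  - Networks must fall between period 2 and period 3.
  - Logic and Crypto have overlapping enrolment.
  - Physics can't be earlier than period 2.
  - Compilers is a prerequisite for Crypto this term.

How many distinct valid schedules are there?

Splitting on Compilers: it can be period 2 (27), period 3 (8). Listing each branch's schedules as (Physics, Econ, Logic, Databases, Networks, Crypto, ML) by period number:
Compilers=period 2: (2,3,2,3,2,3,2) (2,3,2,3,2,4,2) (2,3,2,3,2,5,2) (2,3,2,4,2,3,2) (2,3,2,4,2,4,2) (2,3,2,4,2,5,2) (2,3,2,5,2,3,2) (2,3,2,5,2,4,2) (2,3,2,5,2,5,2) (2,4,2,3,2,3,2) (2,4,2,3,2,4,2) (2,4,2,3,2,5,2) (2,4,2,4,2,3,2) (2,4,2,4,2,4,2) (2,4,2,4,2,5,2) (2,4,2,5,2,3,2) (2,4,2,5,2,4,2) (2,4,2,5,2,5,2) (2,5,2,3,2,3,2) (2,5,2,3,2,4,2) (2,5,2,3,2,5,2) (2,5,2,4,2,3,2) (2,5,2,4,2,4,2) (2,5,2,4,2,5,2) (2,5,2,5,2,3,2) (2,5,2,5,2,4,2) (2,5,2,5,2,5,2) — 27.
Compilers=period 3: (3,4,3,4,3,4,3) (3,4,3,4,3,5,3) (3,4,3,5,3,4,3) (3,4,3,5,3,5,3) (3,5,3,4,3,4,3) (3,5,3,4,3,5,3) (3,5,3,5,3,4,3) (3,5,3,5,3,5,3) — 8.
Summing: 27 + 8 = 35.

35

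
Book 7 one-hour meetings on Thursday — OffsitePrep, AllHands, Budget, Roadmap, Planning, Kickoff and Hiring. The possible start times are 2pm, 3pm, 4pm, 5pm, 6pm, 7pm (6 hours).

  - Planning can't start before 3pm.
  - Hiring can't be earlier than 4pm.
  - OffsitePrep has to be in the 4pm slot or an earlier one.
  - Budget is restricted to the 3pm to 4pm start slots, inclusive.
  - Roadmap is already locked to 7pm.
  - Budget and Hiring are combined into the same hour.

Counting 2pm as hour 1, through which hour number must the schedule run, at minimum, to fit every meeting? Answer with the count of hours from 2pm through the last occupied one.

6

Roadmap can't be placed before 7pm — that is hour 6 counting from 2pm — so the schedule must run through at least 6 hours.
6 works (last occupied hour: 7pm): for example Roadmap=7pm, OffsitePrep=2pm, Hiring=4pm, Kickoff=2pm, AllHands=2pm, Planning=3pm, Budget=4pm.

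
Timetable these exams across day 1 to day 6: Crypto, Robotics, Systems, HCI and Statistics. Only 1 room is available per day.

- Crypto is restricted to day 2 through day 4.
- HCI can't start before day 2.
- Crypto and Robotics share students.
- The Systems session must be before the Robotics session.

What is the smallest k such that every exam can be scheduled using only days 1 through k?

The precedence chain requires at least 2 distinct days.
With at most 1 per day and 5 exams, at least 5 days are needed.
5 works (last occupied day: day 5): for example HCI -> day 3; Statistics -> day 5; Crypto -> day 2; Systems -> day 1; Robotics -> day 4.

5 days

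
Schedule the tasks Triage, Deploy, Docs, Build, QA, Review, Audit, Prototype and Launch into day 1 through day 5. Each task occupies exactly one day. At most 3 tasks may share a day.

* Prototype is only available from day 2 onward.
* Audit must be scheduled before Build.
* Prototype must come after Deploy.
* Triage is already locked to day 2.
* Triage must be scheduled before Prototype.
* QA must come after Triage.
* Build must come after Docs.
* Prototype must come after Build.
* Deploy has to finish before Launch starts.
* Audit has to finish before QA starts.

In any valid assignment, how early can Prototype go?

day 3

Prototype is available from day 2; precedence pushes Prototype to at least day 3.
Prototype at day 3 is achievable: Deploy -> day 1, QA -> day 3, Triage -> day 2, Review -> day 3, Prototype -> day 3, Audit -> day 1, Launch -> day 2, Docs -> day 1, Build -> day 2.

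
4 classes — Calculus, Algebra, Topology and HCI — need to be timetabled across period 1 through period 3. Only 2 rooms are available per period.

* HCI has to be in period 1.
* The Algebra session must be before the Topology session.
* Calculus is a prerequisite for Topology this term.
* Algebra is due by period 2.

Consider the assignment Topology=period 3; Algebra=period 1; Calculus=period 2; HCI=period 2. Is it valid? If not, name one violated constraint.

Invalid. HCI has to be in period 1.

Algebra is due by period 2 — holds.
Calculus is a prerequisite for Topology this term — holds.
HCI has to be in period 1 — violated.
Only 2 rooms are available per period — holds.
The Algebra session must be before the Topology session — holds.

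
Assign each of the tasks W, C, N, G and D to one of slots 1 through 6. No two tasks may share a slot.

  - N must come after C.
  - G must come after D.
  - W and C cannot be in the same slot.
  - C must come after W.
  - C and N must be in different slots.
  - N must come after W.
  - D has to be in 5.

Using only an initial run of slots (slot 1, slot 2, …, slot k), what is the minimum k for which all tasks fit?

6

The precedence chain requires at least 3 distinct slots.
With at most 1 per slot and 5 tasks, at least 5 slots are needed.
Propagating the time windows through the other constraints, G can't land before 6, so the schedule must run through at least slot 6.
6 works (last occupied slot: 6): for example G in 6, W in 1, C in 2, N in 3, D in 5.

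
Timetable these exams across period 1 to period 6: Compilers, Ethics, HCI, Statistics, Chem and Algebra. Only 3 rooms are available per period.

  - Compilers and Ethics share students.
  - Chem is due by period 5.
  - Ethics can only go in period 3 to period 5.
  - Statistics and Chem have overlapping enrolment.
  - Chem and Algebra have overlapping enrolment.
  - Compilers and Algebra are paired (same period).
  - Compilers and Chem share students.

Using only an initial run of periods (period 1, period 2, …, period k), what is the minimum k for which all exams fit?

3

With at most 3 per period and 6 exams, at least 2 periods are needed.
Ethics can't be placed before period 3, so the schedule must run through at least period 3.
3 works (last occupied period: period 3): for example HCI in period 1, Ethics in period 3, Algebra in period 1, Statistics in period 2, Chem in period 3, Compilers in period 1.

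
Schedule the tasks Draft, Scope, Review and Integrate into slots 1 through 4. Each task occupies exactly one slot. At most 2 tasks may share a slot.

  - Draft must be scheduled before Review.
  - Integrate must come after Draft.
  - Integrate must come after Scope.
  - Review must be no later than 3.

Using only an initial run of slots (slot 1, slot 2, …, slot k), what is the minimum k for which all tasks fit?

The precedence chain requires at least 2 distinct slots.
With at most 2 per slot and 4 tasks, at least 2 slots are needed.
2 works (last occupied slot: 2): for example Review in 2, Draft in 1, Scope in 1, Integrate in 2.

2 slots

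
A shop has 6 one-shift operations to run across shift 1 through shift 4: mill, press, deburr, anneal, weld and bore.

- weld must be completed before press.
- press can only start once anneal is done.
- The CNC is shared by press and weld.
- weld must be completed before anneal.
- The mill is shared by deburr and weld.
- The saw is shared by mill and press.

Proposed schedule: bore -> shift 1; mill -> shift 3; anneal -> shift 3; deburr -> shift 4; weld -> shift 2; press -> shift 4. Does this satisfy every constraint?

Yes, all constraints hold

press can only start once anneal is done — holds.
The CNC is shared by press and weld — holds.
The saw is shared by mill and press — holds.
weld must be completed before press — holds.
The mill is shared by deburr and weld — holds.
weld must be completed before anneal — holds.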